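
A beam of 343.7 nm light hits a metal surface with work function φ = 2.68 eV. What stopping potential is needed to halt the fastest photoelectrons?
0.9273 V

The stopping potential V_s satisfies: eV_s = KE_max

First, find KE_max using Einstein's equation:
E_photon = hc/λ = 3.6073 eV
KE_max = E_photon - φ = 3.6073 - 2.68 = 0.9273 eV

Since eV_s = KE_max:
V_s = KE_max/e = 0.9273 V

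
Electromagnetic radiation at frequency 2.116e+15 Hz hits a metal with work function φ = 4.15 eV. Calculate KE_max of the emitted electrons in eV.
4.6011 eV

Using Einstein's photoelectric equation: KE_max = hf - φ

First, calculate the photon energy:
E_photon = hf = (6.626×10⁻³⁴ J·s)(2.116e+15 Hz)
E_photon = 8.7511 eV

Then, the maximum kinetic energy:
KE_max = E_photon - φ = 8.7511 eV - 4.15 eV = 4.6011 eV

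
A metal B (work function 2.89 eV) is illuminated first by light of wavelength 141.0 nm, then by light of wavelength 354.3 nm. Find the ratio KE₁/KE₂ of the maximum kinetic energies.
9.6867

Using Einstein's equation: KE_max = hc/λ - φ

For λ₁ = 141.0 nm:
E₁ = hc/λ₁ = 8.7932 eV
KE₁ = E₁ - φ = 8.7932 - 2.89 = 5.9032 eV

For λ₂ = 354.3 nm:
E₂ = hc/λ₂ = 3.4994 eV
KE₂ = E₂ - φ = 3.4994 - 2.89 = 0.6094 eV

Ratio: KE₁/KE₂ = 5.9032/0.6094 = 9.6867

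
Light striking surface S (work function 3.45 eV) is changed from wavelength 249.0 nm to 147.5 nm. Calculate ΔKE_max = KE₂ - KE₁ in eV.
3.4264 eV

Using Einstein's equation: KE_max = hc/λ - φ

For λ₁ = 249.0 nm:
KE₁ = hc/λ₁ - φ = 4.9793 - 3.45 = 1.5293 eV

For λ₂ = 147.5 nm:
KE₂ = hc/λ₂ - φ = 8.4057 - 3.45 = 4.9557 eV

Change in KE:
ΔKE = KE₂ - KE₁ = 4.9557 - 1.5293 = 3.4264 eV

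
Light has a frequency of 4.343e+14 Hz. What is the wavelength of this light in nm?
690.29 nm

Using the wave equation: c = fλ

Solving for wavelength:
λ = c/f = (3×10⁸ m/s) / (4.343e+14 Hz)
λ = 690.29 nm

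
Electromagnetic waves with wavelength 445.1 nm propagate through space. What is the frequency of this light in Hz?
6.7354e+14 Hz

Using the wave equation: c = fλ

Solving for frequency:
f = c/λ = (3×10⁸ m/s) / (445.1×10⁻⁹ m)
f = 6.7354e+14 Hz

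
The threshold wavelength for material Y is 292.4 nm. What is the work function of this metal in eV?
4.24 eV

At the threshold wavelength, photon energy equals work function:
φ = hc/λ₀

Calculating:
φ = (6.626×10⁻³⁴ J·s)(3×10⁸ m/s) / (292.4×10⁻⁹ m)
φ = 4.24 eV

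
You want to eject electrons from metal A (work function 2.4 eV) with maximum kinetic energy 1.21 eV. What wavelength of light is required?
343.45 nm

From Einstein's equation: KE_max = hc/λ - φ

Rearranging for λ:
hc/λ = KE_max + φ
λ = hc/(KE_max + φ)

Required photon energy:
E_photon = KE_max + φ = 1.21 + 2.4 = 3.61 eV

Required wavelength:
λ = hc/E_photon = (6.626×10⁻³⁴)(3×10⁸) / (3.61 × 1.602×10⁻¹⁹)
λ = 343.45 nm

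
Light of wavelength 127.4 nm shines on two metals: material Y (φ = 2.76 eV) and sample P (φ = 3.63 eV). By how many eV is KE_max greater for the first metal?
0.8700 eV

Using KE_max = hc/λ - φ for each metal:

Photon energy: E = hc/λ = 9.7319 eV

For material Y (φ₁ = 2.76 eV):
KE₁ = E - φ₁ = 9.7319 - 2.76 = 6.9719 eV

For sample P (φ₂ = 3.63 eV):
KE₂ = E - φ₂ = 9.7319 - 3.63 = 6.1019 eV

Difference:
ΔKE = KE₁ - KE₂ = 6.9719 - 6.1019 = 0.8700 eV

Note: The difference equals the difference in work functions: 3.63 - 2.76 = 0.87 eV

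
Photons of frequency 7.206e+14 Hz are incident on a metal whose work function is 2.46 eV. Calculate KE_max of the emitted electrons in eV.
0.5202 eV

Using Einstein's photoelectric equation: KE_max = hf - φ

First, calculate the photon energy:
E_photon = hf = (6.626×10⁻³⁴ J·s)(7.206e+14 Hz)
E_photon = 2.9802 eV

Then, the maximum kinetic energy:
KE_max = E_photon - φ = 2.9802 eV - 2.46 eV = 0.5202 eV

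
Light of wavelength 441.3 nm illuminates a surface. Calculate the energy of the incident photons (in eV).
2.8095 eV

Using E = hf = hc/λ:

E = hc/λ = (6.626×10⁻³⁴ J·s)(3×10⁸ m/s) / (441.3×10⁻⁹ m)
E = 2.8095 eV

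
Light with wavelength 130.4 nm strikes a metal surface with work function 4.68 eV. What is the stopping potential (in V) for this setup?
4.8280 V

The stopping potential V_s satisfies: eV_s = KE_max

First, find KE_max using Einstein's equation:
E_photon = hc/λ = 9.5080 eV
KE_max = E_photon - φ = 9.5080 - 4.68 = 4.8280 eV

Since eV_s = KE_max:
V_s = KE_max/e = 4.8280 V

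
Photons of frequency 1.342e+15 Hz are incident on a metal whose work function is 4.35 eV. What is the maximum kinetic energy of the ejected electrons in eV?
1.2001 eV

Using Einstein's photoelectric equation: KE_max = hf - φ

First, calculate the photon energy:
E_photon = hf = (6.626×10⁻³⁴ J·s)(1.342e+15 Hz)
E_photon = 5.5501 eV

Then, the maximum kinetic energy:
KE_max = E_photon - φ = 5.5501 eV - 4.35 eV = 1.2001 eV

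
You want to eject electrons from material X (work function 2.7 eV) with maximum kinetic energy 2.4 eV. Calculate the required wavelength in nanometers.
243.11 nm

From Einstein's equation: KE_max = hc/λ - φ

Rearranging for λ:
hc/λ = KE_max + φ
λ = hc/(KE_max + φ)

Required photon energy:
E_photon = KE_max + φ = 2.4 + 2.7 = 5.10 eV

Required wavelength:
λ = hc/E_photon = (6.626×10⁻³⁴)(3×10⁸) / (5.10 × 1.602×10⁻¹⁹)
λ = 243.11 nm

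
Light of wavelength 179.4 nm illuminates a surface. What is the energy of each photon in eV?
6.9110 eV

Using E = hf = hc/λ:

E = hc/λ = (6.626×10⁻³⁴ J·s)(3×10⁸ m/s) / (179.4×10⁻⁹ m)
E = 6.9110 eV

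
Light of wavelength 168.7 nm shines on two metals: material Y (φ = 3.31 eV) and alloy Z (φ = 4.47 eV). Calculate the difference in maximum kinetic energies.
1.1600 eV

Using KE_max = hc/λ - φ for each metal:

Photon energy: E = hc/λ = 7.3494 eV

For material Y (φ₁ = 3.31 eV):
KE₁ = E - φ₁ = 7.3494 - 3.31 = 4.0394 eV

For alloy Z (φ₂ = 4.47 eV):
KE₂ = E - φ₂ = 7.3494 - 4.47 = 2.8794 eV

Difference:
ΔKE = KE₁ - KE₂ = 4.0394 - 2.8794 = 1.1600 eV

Note: The difference equals the difference in work functions: 4.47 - 3.31 = 1.16 eV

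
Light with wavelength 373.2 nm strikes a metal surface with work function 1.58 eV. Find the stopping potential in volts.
1.7422 V

The stopping potential V_s satisfies: eV_s = KE_max

First, find KE_max using Einstein's equation:
E_photon = hc/λ = 3.3222 eV
KE_max = E_photon - φ = 3.3222 - 1.58 = 1.7422 eV

Since eV_s = KE_max:
V_s = KE_max/e = 1.7422 V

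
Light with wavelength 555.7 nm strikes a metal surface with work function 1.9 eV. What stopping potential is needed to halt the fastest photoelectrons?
0.3311 V

The stopping potential V_s satisfies: eV_s = KE_max

First, find KE_max using Einstein's equation:
E_photon = hc/λ = 2.2311 eV
KE_max = E_photon - φ = 2.2311 - 1.9 = 0.3311 eV

Since eV_s = KE_max:
V_s = KE_max/e = 0.3311 V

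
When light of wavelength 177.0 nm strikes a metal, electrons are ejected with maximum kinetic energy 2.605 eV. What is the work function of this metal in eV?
4.40 eV

From Einstein's photoelectric equation: KE_max = hf - φ = hc/λ - φ

Rearranging for φ:
φ = hc/λ - KE_max

Calculate photon energy:
E_photon = hc/λ = 7.0048 eV

Therefore:
φ = 7.0048 - 2.605 = 4.40 eV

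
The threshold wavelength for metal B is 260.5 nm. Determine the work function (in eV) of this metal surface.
4.76 eV

At the threshold wavelength, photon energy equals work function:
φ = hc/λ₀

Calculating:
φ = (6.626×10⁻³⁴ J·s)(3×10⁸ m/s) / (260.5×10⁻⁹ m)
φ = 4.76 eV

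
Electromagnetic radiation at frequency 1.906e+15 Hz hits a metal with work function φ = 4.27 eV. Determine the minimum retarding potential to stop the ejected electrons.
3.6126 V

The stopping potential V_s satisfies: eV_s = KE_max

First, find KE_max using Einstein's equation:
E_photon = hf = (6.626×10⁻³⁴ J·s)(1.906e+15 Hz) = 7.8826 eV
KE_max = E_photon - φ = 7.8826 - 4.27 = 3.6126 eV

Since eV_s = KE_max:
V_s = KE_max/e = 3.6126 V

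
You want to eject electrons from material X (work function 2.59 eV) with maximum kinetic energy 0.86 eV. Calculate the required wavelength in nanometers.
359.37 nm

From Einstein's equation: KE_max = hc/λ - φ

Rearranging for λ:
hc/λ = KE_max + φ
λ = hc/(KE_max + φ)

Required photon energy:
E_photon = KE_max + φ = 0.86 + 2.59 = 3.45 eV

Required wavelength:
λ = hc/E_photon = (6.626×10⁻³⁴)(3×10⁸) / (3.45 × 1.602×10⁻¹⁹)
λ = 359.37 nm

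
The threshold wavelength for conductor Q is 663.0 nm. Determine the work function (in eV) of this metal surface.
1.87 eV

At the threshold wavelength, photon energy equals work function:
φ = hc/λ₀

Calculating:
φ = (6.626×10⁻³⁴ J·s)(3×10⁸ m/s) / (663.0×10⁻⁹ m)
φ = 1.87 eV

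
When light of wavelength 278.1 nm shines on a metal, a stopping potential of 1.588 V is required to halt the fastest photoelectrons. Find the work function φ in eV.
2.87 eV

The stopping potential gives the maximum kinetic energy: KE_max = eV_s = 1.588 eV

From Einstein's photoelectric equation: KE_max = hc/λ - φ
Rearranging: φ = hc/λ - KE_max

Calculate photon energy:
E_photon = hc/λ = (6.626×10⁻³⁴ J·s)(3×10⁸ m/s) / (278.1×10⁻⁹ m) = 4.4583 eV

Therefore:
φ = 4.4583 - 1.588 = 2.87 eV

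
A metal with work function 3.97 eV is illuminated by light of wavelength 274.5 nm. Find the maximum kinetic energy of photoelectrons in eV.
0.5467 eV

Using Einstein's photoelectric equation: KE_max = hf - φ = hc/λ - φ

First, calculate the photon energy:
E_photon = hc/λ = (6.626×10⁻³⁴ J·s)(3×10⁸ m/s) / (274.5×10⁻⁹ m)
E_photon = 4.5167 eV

Then, the maximum kinetic energy:
KE_max = E_photon - φ = 4.5167 eV - 3.97 eV = 0.5467 eV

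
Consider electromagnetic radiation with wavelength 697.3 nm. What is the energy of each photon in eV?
1.7781 eV

Using E = hf = hc/λ:

E = hc/λ = (6.626×10⁻³⁴ J·s)(3×10⁸ m/s) / (697.3×10⁻⁹ m)
E = 1.7781 eV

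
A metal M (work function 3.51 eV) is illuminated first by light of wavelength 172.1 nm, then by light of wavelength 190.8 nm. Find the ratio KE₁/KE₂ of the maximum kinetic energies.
1.2363

Using Einstein's equation: KE_max = hc/λ - φ

For λ₁ = 172.1 nm:
E₁ = hc/λ₁ = 7.2042 eV
KE₁ = E₁ - φ = 7.2042 - 3.51 = 3.6942 eV

For λ₂ = 190.8 nm:
E₂ = hc/λ₂ = 6.4981 eV
KE₂ = E₂ - φ = 6.4981 - 3.51 = 2.9881 eV

Ratio: KE₁/KE₂ = 3.6942/2.9881 = 1.2363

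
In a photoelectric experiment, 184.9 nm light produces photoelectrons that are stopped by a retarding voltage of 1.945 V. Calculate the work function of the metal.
4.76 eV

The stopping potential gives the maximum kinetic energy: KE_max = eV_s = 1.945 eV

From Einstein's photoelectric equation: KE_max = hc/λ - φ
Rearranging: φ = hc/λ - KE_max

Calculate photon energy:
E_photon = hc/λ = (6.626×10⁻³⁴ J·s)(3×10⁸ m/s) / (184.9×10⁻⁹ m) = 6.7055 eV

Therefore:
φ = 6.7055 - 1.945 = 4.76 eV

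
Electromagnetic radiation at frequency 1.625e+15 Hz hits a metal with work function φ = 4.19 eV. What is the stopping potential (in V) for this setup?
2.5305 V

The stopping potential V_s satisfies: eV_s = KE_max

First, find KE_max using Einstein's equation:
E_photon = hf = (6.626×10⁻³⁴ J·s)(1.625e+15 Hz) = 6.7205 eV
KE_max = E_photon - φ = 6.7205 - 4.19 = 2.5305 eV

Since eV_s = KE_max:
V_s = KE_max/e = 2.5305 V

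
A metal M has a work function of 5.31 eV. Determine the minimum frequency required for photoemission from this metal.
1.2840e+15 Hz

The threshold frequency is when the photon energy equals the work function:
hf₀ = φ

Solving for f₀:
f₀ = φ/h = (5.31 eV × 1.602×10⁻¹⁹ J/eV) / (6.626×10⁻³⁴ J·s)
f₀ = 1.2840e+15 Hz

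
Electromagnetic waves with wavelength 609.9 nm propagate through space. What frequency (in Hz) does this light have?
4.9154e+14 Hz

Using the wave equation: c = fλ

Solving for frequency:
f = c/λ = (3×10⁸ m/s) / (609.9×10⁻⁹ m)
f = 4.9154e+14 Hz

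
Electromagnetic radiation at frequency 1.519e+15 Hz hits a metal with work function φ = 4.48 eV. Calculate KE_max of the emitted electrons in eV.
1.8021 eV

Using Einstein's photoelectric equation: KE_max = hf - φ

First, calculate the photon energy:
E_photon = hf = (6.626×10⁻³⁴ J·s)(1.519e+15 Hz)
E_photon = 6.2821 eV

Then, the maximum kinetic energy:
KE_max = E_photon - φ = 6.2821 eV - 4.48 eV = 1.8021 eV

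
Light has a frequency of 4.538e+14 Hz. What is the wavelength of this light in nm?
660.63 nm

Using the wave equation: c = fλ

Solving for wavelength:
λ = c/f = (3×10⁸ m/s) / (4.538e+14 Hz)
λ = 660.63 nm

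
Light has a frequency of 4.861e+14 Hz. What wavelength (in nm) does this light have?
616.73 nm

Using the wave equation: c = fλ

Solving for wavelength:
λ = c/f = (3×10⁸ m/s) / (4.861e+14 Hz)
λ = 616.73 nm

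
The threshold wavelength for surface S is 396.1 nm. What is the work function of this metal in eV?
3.13 eV

At the threshold wavelength, photon energy equals work function:
φ = hc/λ₀

Calculating:
φ = (6.626×10⁻³⁴ J·s)(3×10⁸ m/s) / (396.1×10⁻⁹ m)
φ = 3.13 eV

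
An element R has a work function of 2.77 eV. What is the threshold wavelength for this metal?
447.60 nm

The threshold wavelength is when the photon energy equals the work function:
hc/λ₀ = φ

Solving for λ₀:
λ₀ = hc/φ = (6.626×10⁻³⁴ J·s)(3×10⁸ m/s) / (2.77 eV × 1.602×10⁻¹⁹ J/eV)
λ₀ = 447.60 nm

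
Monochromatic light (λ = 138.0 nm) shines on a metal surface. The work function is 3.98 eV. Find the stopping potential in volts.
5.0044 V

The stopping potential V_s satisfies: eV_s = KE_max

First, find KE_max using Einstein's equation:
E_photon = hc/λ = 8.9844 eV
KE_max = E_photon - φ = 8.9844 - 3.98 = 5.0044 eV

Since eV_s = KE_max:
V_s = KE_max/e = 5.0044 V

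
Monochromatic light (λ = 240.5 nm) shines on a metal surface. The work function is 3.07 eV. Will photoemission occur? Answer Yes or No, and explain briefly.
Yes

For photoemission, the photon energy must exceed the work function.

Photon energy: E = hc/λ = 5.1553 eV
Work function: φ = 3.07 eV

Since E_photon (5.1553 eV) > φ (3.07 eV), photoemission WILL occur.
The threshold wavelength is λ₀ = hc/φ = 403.9 nm.
Since 240.5 nm < 403.9 nm, the light has sufficient energy.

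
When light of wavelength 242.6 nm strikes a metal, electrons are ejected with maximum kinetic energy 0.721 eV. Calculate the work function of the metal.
4.39 eV

From Einstein's photoelectric equation: KE_max = hf - φ = hc/λ - φ

Rearranging for φ:
φ = hc/λ - KE_max

Calculate photon energy:
E_photon = hc/λ = 5.1106 eV

Therefore:
φ = 5.1106 - 0.721 = 4.39 eV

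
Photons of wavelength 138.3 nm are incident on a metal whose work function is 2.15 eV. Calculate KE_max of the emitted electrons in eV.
6.8149 eV

Using Einstein's photoelectric equation: KE_max = hf - φ = hc/λ - φ

First, calculate the photon energy:
E_photon = hc/λ = (6.626×10⁻³⁴ J·s)(3×10⁸ m/s) / (138.3×10⁻⁹ m)
E_photon = 8.9649 eV

Then, the maximum kinetic energy:
KE_max = E_photon - φ = 8.9649 eV - 2.15 eV = 6.8149 eV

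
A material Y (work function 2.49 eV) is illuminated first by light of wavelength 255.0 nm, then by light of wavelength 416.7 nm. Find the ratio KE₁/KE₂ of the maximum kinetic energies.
4.8871

Using Einstein's equation: KE_max = hc/λ - φ

For λ₁ = 255.0 nm:
E₁ = hc/λ₁ = 4.8621 eV
KE₁ = E₁ - φ = 4.8621 - 2.49 = 2.3721 eV

For λ₂ = 416.7 nm:
E₂ = hc/λ₂ = 2.9754 eV
KE₂ = E₂ - φ = 2.9754 - 2.49 = 0.4854 eV

Ratio: KE₁/KE₂ = 2.3721/0.4854 = 4.8871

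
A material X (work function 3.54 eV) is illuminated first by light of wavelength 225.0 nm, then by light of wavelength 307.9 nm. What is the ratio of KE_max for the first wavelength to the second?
4.0479

Using Einstein's equation: KE_max = hc/λ - φ

For λ₁ = 225.0 nm:
E₁ = hc/λ₁ = 5.5104 eV
KE₁ = E₁ - φ = 5.5104 - 3.54 = 1.9704 eV

For λ₂ = 307.9 nm:
E₂ = hc/λ₂ = 4.0268 eV
KE₂ = E₂ - φ = 4.0268 - 3.54 = 0.4868 eV

Ratio: KE₁/KE₂ = 1.9704/0.4868 = 4.0479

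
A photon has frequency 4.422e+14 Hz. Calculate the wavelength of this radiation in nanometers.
677.96 nm

Using the wave equation: c = fλ

Solving for wavelength:
λ = c/f = (3×10⁸ m/s) / (4.422e+14 Hz)
λ = 677.96 nm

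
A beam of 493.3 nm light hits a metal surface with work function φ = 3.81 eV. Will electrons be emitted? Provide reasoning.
No

For photoemission, the photon energy must exceed the work function.

Photon energy: E = hc/λ = 2.5134 eV
Work function: φ = 3.81 eV

Since E_photon (2.5134 eV) < φ (3.81 eV), photoemission will NOT occur.
The threshold wavelength is λ₀ = hc/φ = 325.4 nm.
Since 493.3 nm > 325.4 nm, the photons lack sufficient energy.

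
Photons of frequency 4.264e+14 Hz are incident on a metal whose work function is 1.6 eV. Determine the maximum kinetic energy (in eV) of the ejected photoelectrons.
0.1634 eV

Using Einstein's photoelectric equation: KE_max = hf - φ

First, calculate the photon energy:
E_photon = hf = (6.626×10⁻³⁴ J·s)(4.264e+14 Hz)
E_photon = 1.7634 eV

Then, the maximum kinetic energy:
KE_max = E_photon - φ = 1.7634 eV - 1.6 eV = 0.1634 eV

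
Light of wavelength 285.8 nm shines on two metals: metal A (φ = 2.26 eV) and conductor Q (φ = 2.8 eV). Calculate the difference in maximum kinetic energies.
0.5400 eV

Using KE_max = hc/λ - φ for each metal:

Photon energy: E = hc/λ = 4.3381 eV

For metal A (φ₁ = 2.26 eV):
KE₁ = E - φ₁ = 4.3381 - 2.26 = 2.0781 eV

For conductor Q (φ₂ = 2.8 eV):
KE₂ = E - φ₂ = 4.3381 - 2.8 = 1.5381 eV

Difference:
ΔKE = KE₁ - KE₂ = 2.0781 - 1.5381 = 0.5400 eV

Note: The difference equals the difference in work functions: 2.8 - 2.26 = 0.54 eV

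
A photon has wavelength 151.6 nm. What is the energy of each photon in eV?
8.1784 eV

Using E = hf = hc/λ:

E = hc/λ = (6.626×10⁻³⁴ J·s)(3×10⁸ m/s) / (151.6×10⁻⁹ m)
E = 8.1784 eV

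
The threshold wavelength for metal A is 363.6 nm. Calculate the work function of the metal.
3.41 eV

At the threshold wavelength, photon energy equals work function:
φ = hc/λ₀

Calculating:
φ = (6.626×10⁻³⁴ J·s)(3×10⁸ m/s) / (363.6×10⁻⁹ m)
φ = 3.41 eV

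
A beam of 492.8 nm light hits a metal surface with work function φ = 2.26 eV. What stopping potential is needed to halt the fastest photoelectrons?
0.2559 V

The stopping potential V_s satisfies: eV_s = KE_max

First, find KE_max using Einstein's equation:
E_photon = hc/λ = 2.5159 eV
KE_max = E_photon - φ = 2.5159 - 2.26 = 0.2559 eV

Since eV_s = KE_max:
V_s = KE_max/e = 0.2559 V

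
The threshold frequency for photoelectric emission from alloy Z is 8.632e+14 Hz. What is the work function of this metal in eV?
3.57 eV

At the threshold frequency, photon energy equals work function:
φ = hf₀

Calculating:
φ = (6.626×10⁻³⁴ J·s)(8.632e+14 Hz)
φ = 3.57 eV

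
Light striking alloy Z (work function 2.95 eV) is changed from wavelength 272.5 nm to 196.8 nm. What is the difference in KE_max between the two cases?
1.7501 eV

Using Einstein's equation: KE_max = hc/λ - φ

For λ₁ = 272.5 nm:
KE₁ = hc/λ₁ - φ = 4.5499 - 2.95 = 1.5999 eV

For λ₂ = 196.8 nm:
KE₂ = hc/λ₂ - φ = 6.3000 - 2.95 = 3.3500 eV

Change in KE:
ΔKE = KE₂ - KE₁ = 3.3500 - 1.5999 = 1.7501 eV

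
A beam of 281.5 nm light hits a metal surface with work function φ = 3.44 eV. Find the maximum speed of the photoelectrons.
5.8245e+05 m/s

First, find the maximum kinetic energy:
E_photon = hc/λ = 4.4044 eV
KE_max = E_photon - φ = 4.4044 - 3.44 = 0.9644 eV

Convert to Joules: KE_max = 0.9644 × 1.602×10⁻¹⁹ J = 1.5452e-19 J

Then use KE = ½mv² to find velocity:
v = √(2·KE/m) = √(2 × 1.5452e-19 J / 9.109e-31 kg)
v = 5.8245e+05 m/s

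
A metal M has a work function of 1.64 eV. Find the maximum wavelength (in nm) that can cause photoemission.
756.00 nm

The threshold wavelength is when the photon energy equals the work function:
hc/λ₀ = φ

Solving for λ₀:
λ₀ = hc/φ = (6.626×10⁻³⁴ J·s)(3×10⁸ m/s) / (1.64 eV × 1.602×10⁻¹⁹ J/eV)
λ₀ = 756.00 nm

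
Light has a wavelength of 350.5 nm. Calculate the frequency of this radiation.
8.5533e+14 Hz

Using the wave equation: c = fλ

Solving for frequency:
f = c/λ = (3×10⁸ m/s) / (350.5×10⁻⁹ m)
f = 8.5533e+14 Hz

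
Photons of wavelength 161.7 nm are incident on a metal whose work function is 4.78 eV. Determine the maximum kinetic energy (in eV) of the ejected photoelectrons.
2.8875 eV

Using Einstein's photoelectric equation: KE_max = hf - φ = hc/λ - φ

First, calculate the photon energy:
E_photon = hc/λ = (6.626×10⁻³⁴ J·s)(3×10⁸ m/s) / (161.7×10⁻⁹ m)
E_photon = 7.6675 eV

Then, the maximum kinetic energy:
KE_max = E_photon - φ = 7.6675 eV - 4.78 eV = 2.8875 eV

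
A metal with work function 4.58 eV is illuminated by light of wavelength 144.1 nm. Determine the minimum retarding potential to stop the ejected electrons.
4.0240 V

The stopping potential V_s satisfies: eV_s = KE_max

First, find KE_max using Einstein's equation:
E_photon = hc/λ = 8.6040 eV
KE_max = E_photon - φ = 8.6040 - 4.58 = 4.0240 eV

Since eV_s = KE_max:
V_s = KE_max/e = 4.0240 V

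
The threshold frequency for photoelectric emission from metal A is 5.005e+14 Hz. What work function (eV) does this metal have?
2.07 eV

At the threshold frequency, photon energy equals work function:
φ = hf₀

Calculating:
φ = (6.626×10⁻³⁴ J·s)(5.005e+14 Hz)
φ = 2.07 eV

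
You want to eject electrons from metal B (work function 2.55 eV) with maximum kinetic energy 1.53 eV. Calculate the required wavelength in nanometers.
303.88 nm

From Einstein's equation: KE_max = hc/λ - φ

Rearranging for λ:
hc/λ = KE_max + φ
λ = hc/(KE_max + φ)

Required photon energy:
E_photon = KE_max + φ = 1.53 + 2.55 = 4.08 eV

Required wavelength:
λ = hc/E_photon = (6.626×10⁻³⁴)(3×10⁸) / (4.08 × 1.602×10⁻¹⁹)
λ = 303.88 nm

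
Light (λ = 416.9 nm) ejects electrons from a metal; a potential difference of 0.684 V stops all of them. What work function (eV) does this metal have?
2.29 eV

The stopping potential gives the maximum kinetic energy: KE_max = eV_s = 0.684 eV

From Einstein's photoelectric equation: KE_max = hc/λ - φ
Rearranging: φ = hc/λ - KE_max

Calculate photon energy:
E_photon = hc/λ = (6.626×10⁻³⁴ J·s)(3×10⁸ m/s) / (416.9×10⁻⁹ m) = 2.9740 eV

Therefore:
φ = 2.9740 - 0.684 = 2.29 eV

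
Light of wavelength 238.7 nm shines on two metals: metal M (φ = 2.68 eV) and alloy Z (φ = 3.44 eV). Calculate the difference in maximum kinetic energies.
0.7600 eV

Using KE_max = hc/λ - φ for each metal:

Photon energy: E = hc/λ = 5.1941 eV

For metal M (φ₁ = 2.68 eV):
KE₁ = E - φ₁ = 5.1941 - 2.68 = 2.5141 eV

For alloy Z (φ₂ = 3.44 eV):
KE₂ = E - φ₂ = 5.1941 - 3.44 = 1.7541 eV

Difference:
ΔKE = KE₁ - KE₂ = 2.5141 - 1.7541 = 0.7600 eV

Note: The difference equals the difference in work functions: 3.44 - 2.68 = 0.76 eV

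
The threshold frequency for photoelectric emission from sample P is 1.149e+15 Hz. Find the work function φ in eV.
4.75 eV

At the threshold frequency, photon energy equals work function:
φ = hf₀

Calculating:
φ = (6.626×10⁻³⁴ J·s)(1.149e+15 Hz)
φ = 4.75 eV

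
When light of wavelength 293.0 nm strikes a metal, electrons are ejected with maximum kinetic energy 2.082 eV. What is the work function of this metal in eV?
2.15 eV

From Einstein's photoelectric equation: KE_max = hf - φ = hc/λ - φ

Rearranging for φ:
φ = hc/λ - KE_max

Calculate photon energy:
E_photon = hc/λ = 4.2315 eV

Therefore:
φ = 4.2315 - 2.082 = 2.15 eV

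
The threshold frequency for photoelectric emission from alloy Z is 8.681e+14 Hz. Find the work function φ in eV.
3.59 eV

At the threshold frequency, photon energy equals work function:
φ = hf₀

Calculating:
φ = (6.626×10⁻³⁴ J·s)(8.681e+14 Hz)
φ = 3.59 eV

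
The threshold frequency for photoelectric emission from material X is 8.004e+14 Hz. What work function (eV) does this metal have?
3.31 eV

At the threshold frequency, photon energy equals work function:
φ = hf₀

Calculating:
φ = (6.626×10⁻³⁴ J·s)(8.004e+14 Hz)
φ = 3.31 eV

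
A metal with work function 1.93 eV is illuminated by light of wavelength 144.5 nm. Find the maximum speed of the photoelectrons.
1.5295e+06 m/s

First, find the maximum kinetic energy:
E_photon = hc/λ = 8.5802 eV
KE_max = E_photon - φ = 8.5802 - 1.93 = 6.6502 eV

Convert to Joules: KE_max = 6.6502 × 1.602×10⁻¹⁹ J = 1.0655e-18 J

Then use KE = ½mv² to find velocity:
v = √(2·KE/m) = √(2 × 1.0655e-18 J / 9.109e-31 kg)
v = 1.5295e+06 m/s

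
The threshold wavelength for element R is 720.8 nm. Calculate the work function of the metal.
1.72 eV

At the threshold wavelength, photon energy equals work function:
φ = hc/λ₀

Calculating:
φ = (6.626×10⁻³⁴ J·s)(3×10⁸ m/s) / (720.8×10⁻⁹ m)
φ = 1.72 eV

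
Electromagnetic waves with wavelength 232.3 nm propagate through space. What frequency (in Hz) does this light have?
1.2905e+15 Hz

Using the wave equation: c = fλ

Solving for frequency:
f = c/λ = (3×10⁸ m/s) / (232.3×10⁻⁹ m)
f = 1.2905e+15 Hz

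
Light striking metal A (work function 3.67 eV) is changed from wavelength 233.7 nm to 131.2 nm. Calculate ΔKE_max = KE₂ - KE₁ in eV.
4.1447 eV

Using Einstein's equation: KE_max = hc/λ - φ

For λ₁ = 233.7 nm:
KE₁ = hc/λ₁ - φ = 5.3053 - 3.67 = 1.6353 eV

For λ₂ = 131.2 nm:
KE₂ = hc/λ₂ - φ = 9.4500 - 3.67 = 5.7800 eV

Change in KE:
ΔKE = KE₂ - KE₁ = 5.7800 - 1.6353 = 4.1447 eV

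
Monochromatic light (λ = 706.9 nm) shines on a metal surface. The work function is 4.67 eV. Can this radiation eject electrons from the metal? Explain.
No

For photoemission, the photon energy must exceed the work function.

Photon energy: E = hc/λ = 1.7539 eV
Work function: φ = 4.67 eV

Since E_photon (1.7539 eV) < φ (4.67 eV), photoemission will NOT occur.
The threshold wavelength is λ₀ = hc/φ = 265.5 nm.
Since 706.9 nm > 265.5 nm, the photons lack sufficient energy.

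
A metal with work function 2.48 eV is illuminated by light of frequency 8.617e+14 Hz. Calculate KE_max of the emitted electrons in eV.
1.0837 eV

Using Einstein's photoelectric equation: KE_max = hf - φ

First, calculate the photon energy:
E_photon = hf = (6.626×10⁻³⁴ J·s)(8.617e+14 Hz)
E_photon = 3.5637 eV

Then, the maximum kinetic energy:
KE_max = E_photon - φ = 3.5637 eV - 2.48 eV = 1.0837 eV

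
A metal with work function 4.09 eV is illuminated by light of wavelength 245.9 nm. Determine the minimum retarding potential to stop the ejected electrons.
0.9521 V

The stopping potential V_s satisfies: eV_s = KE_max

First, find KE_max using Einstein's equation:
E_photon = hc/λ = 5.0421 eV
KE_max = E_photon - φ = 5.0421 - 4.09 = 0.9521 eV

Since eV_s = KE_max:
V_s = KE_max/e = 0.9521 V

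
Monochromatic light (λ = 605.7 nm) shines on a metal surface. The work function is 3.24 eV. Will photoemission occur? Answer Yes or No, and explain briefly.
No

For photoemission, the photon energy must exceed the work function.

Photon energy: E = hc/λ = 2.0470 eV
Work function: φ = 3.24 eV

Since E_photon (2.0470 eV) < φ (3.24 eV), photoemission will NOT occur.
The threshold wavelength is λ₀ = hc/φ = 382.7 nm.
Since 605.7 nm > 382.7 nm, the photons lack sufficient energy.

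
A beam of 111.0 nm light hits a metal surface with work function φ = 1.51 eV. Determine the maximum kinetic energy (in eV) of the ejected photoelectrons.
9.6597 eV

Using Einstein's photoelectric equation: KE_max = hf - φ = hc/λ - φ

First, calculate the photon energy:
E_photon = hc/λ = (6.626×10⁻³⁴ J·s)(3×10⁸ m/s) / (111.0×10⁻⁹ m)
E_photon = 11.1697 eV

Then, the maximum kinetic energy:
KE_max = E_photon - φ = 11.1697 eV - 1.51 eV = 9.6597 eV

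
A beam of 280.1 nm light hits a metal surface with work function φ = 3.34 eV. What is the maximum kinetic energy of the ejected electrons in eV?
1.0864 eV

Using Einstein's photoelectric equation: KE_max = hf - φ = hc/λ - φ

First, calculate the photon energy:
E_photon = hc/λ = (6.626×10⁻³⁴ J·s)(3×10⁸ m/s) / (280.1×10⁻⁹ m)
E_photon = 4.4264 eV

Then, the maximum kinetic energy:
KE_max = E_photon - φ = 4.4264 eV - 3.34 eV = 1.0864 eV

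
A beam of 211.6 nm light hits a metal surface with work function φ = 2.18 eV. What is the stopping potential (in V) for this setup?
3.6794 V

The stopping potential V_s satisfies: eV_s = KE_max

First, find KE_max using Einstein's equation:
E_photon = hc/λ = 5.8594 eV
KE_max = E_photon - φ = 5.8594 - 2.18 = 3.6794 eV

Since eV_s = KE_max:
V_s = KE_max/e = 3.6794 V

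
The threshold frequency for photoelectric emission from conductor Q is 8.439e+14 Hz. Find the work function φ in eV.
3.49 eV

At the threshold frequency, photon energy equals work function:
φ = hf₀

Calculating:
φ = (6.626×10⁻³⁴ J·s)(8.439e+14 Hz)
φ = 3.49 eV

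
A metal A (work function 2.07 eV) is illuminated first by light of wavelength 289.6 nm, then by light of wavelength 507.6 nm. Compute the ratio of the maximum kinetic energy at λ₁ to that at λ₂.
5.9353

Using Einstein's equation: KE_max = hc/λ - φ

For λ₁ = 289.6 nm:
E₁ = hc/λ₁ = 4.2812 eV
KE₁ = E₁ - φ = 4.2812 - 2.07 = 2.2112 eV

For λ₂ = 507.6 nm:
E₂ = hc/λ₂ = 2.4426 eV
KE₂ = E₂ - φ = 2.4426 - 2.07 = 0.3726 eV

Ratio: KE₁/KE₂ = 2.2112/0.3726 = 5.9353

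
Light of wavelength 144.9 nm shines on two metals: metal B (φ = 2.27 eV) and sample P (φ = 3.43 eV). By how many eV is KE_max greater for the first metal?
1.1600 eV

Using KE_max = hc/λ - φ for each metal:

Photon energy: E = hc/λ = 8.5565 eV

For metal B (φ₁ = 2.27 eV):
KE₁ = E - φ₁ = 8.5565 - 2.27 = 6.2865 eV

For sample P (φ₂ = 3.43 eV):
KE₂ = E - φ₂ = 8.5565 - 3.43 = 5.1265 eV

Difference:
ΔKE = KE₁ - KE₂ = 6.2865 - 5.1265 = 1.1600 eV

Note: The difference equals the difference in work functions: 3.43 - 2.27 = 1.16 eV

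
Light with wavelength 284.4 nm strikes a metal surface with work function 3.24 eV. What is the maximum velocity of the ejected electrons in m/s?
6.2753e+05 m/s

First, find the maximum kinetic energy:
E_photon = hc/λ = 4.3595 eV
KE_max = E_photon - φ = 4.3595 - 3.24 = 1.1195 eV

Convert to Joules: KE_max = 1.1195 × 1.602×10⁻¹⁹ J = 1.7936e-19 J

Then use KE = ½mv² to find velocity:
v = √(2·KE/m) = √(2 × 1.7936e-19 J / 9.109e-31 kg)
v = 6.2753e+05 m/s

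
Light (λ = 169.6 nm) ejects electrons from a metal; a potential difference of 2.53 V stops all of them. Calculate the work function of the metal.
4.78 eV

The stopping potential gives the maximum kinetic energy: KE_max = eV_s = 2.53 eV

From Einstein's photoelectric equation: KE_max = hc/λ - φ
Rearranging: φ = hc/λ - KE_max

Calculate photon energy:
E_photon = hc/λ = (6.626×10⁻³⁴ J·s)(3×10⁸ m/s) / (169.6×10⁻⁹ m) = 7.3104 eV

Therefore:
φ = 7.3104 - 2.53 = 4.78 eV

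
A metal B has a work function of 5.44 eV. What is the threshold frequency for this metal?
1.3154e+15 Hz

The threshold frequency is when the photon energy equals the work function:
hf₀ = φ

Solving for f₀:
f₀ = φ/h = (5.44 eV × 1.602×10⁻¹⁹ J/eV) / (6.626×10⁻³⁴ J·s)
f₀ = 1.3154e+15 Hz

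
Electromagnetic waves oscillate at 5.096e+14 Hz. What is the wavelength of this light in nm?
588.29 nm

Using the wave equation: c = fλ

Solving for wavelength:
λ = c/f = (3×10⁸ m/s) / (5.096e+14 Hz)
λ = 588.29 nm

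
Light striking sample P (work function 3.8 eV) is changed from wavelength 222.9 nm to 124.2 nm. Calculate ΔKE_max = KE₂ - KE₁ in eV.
4.4203 eV

Using Einstein's equation: KE_max = hc/λ - φ

For λ₁ = 222.9 nm:
KE₁ = hc/λ₁ - φ = 5.5623 - 3.8 = 1.7623 eV

For λ₂ = 124.2 nm:
KE₂ = hc/λ₂ - φ = 9.9826 - 3.8 = 6.1826 eV

Change in KE:
ΔKE = KE₂ - KE₁ = 6.1826 - 1.7623 = 4.4203 eV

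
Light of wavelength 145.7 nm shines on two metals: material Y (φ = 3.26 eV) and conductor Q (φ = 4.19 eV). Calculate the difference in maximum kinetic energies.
0.9300 eV

Using KE_max = hc/λ - φ for each metal:

Photon energy: E = hc/λ = 8.5096 eV

For material Y (φ₁ = 3.26 eV):
KE₁ = E - φ₁ = 8.5096 - 3.26 = 5.2496 eV

For conductor Q (φ₂ = 4.19 eV):
KE₂ = E - φ₂ = 8.5096 - 4.19 = 4.3196 eV

Difference:
ΔKE = KE₁ - KE₂ = 5.2496 - 4.3196 = 0.9300 eV

Note: The difference equals the difference in work functions: 4.19 - 3.26 = 0.93 eV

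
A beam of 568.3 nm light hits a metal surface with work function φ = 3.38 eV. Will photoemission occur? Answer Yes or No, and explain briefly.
No

For photoemission, the photon energy must exceed the work function.

Photon energy: E = hc/λ = 2.1817 eV
Work function: φ = 3.38 eV

Since E_photon (2.1817 eV) < φ (3.38 eV), photoemission will NOT occur.
The threshold wavelength is λ₀ = hc/φ = 366.8 nm.
Since 568.3 nm > 366.8 nm, the photons lack sufficient energy.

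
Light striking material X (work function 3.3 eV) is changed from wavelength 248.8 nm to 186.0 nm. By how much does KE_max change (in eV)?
1.6825 eV

Using Einstein's equation: KE_max = hc/λ - φ

For λ₁ = 248.8 nm:
KE₁ = hc/λ₁ - φ = 4.9833 - 3.3 = 1.6833 eV

For λ₂ = 186.0 nm:
KE₂ = hc/λ₂ - φ = 6.6658 - 3.3 = 3.3658 eV

Change in KE:
ΔKE = KE₂ - KE₁ = 3.3658 - 1.6833 = 1.6825 eV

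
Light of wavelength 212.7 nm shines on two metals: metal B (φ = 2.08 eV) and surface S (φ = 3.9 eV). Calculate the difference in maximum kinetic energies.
1.8200 eV

Using KE_max = hc/λ - φ for each metal:

Photon energy: E = hc/λ = 5.8291 eV

For metal B (φ₁ = 2.08 eV):
KE₁ = E - φ₁ = 5.8291 - 2.08 = 3.7491 eV

For surface S (φ₂ = 3.9 eV):
KE₂ = E - φ₂ = 5.8291 - 3.9 = 1.9291 eV

Difference:
ΔKE = KE₁ - KE₂ = 3.7491 - 1.9291 = 1.8200 eV

Note: The difference equals the difference in work functions: 3.9 - 2.08 = 1.82 eV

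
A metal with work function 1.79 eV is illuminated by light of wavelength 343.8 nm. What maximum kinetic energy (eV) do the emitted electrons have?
1.8163 eV

Using Einstein's photoelectric equation: KE_max = hf - φ = hc/λ - φ

First, calculate the photon energy:
E_photon = hc/λ = (6.626×10⁻³⁴ J·s)(3×10⁸ m/s) / (343.8×10⁻⁹ m)
E_photon = 3.6063 eV

Then, the maximum kinetic energy:
KE_max = E_photon - φ = 3.6063 eV - 1.79 eV = 1.8163 eV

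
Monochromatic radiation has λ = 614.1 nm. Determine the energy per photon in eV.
2.0190 eV

Using E = hf = hc/λ:

E = hc/λ = (6.626×10⁻³⁴ J·s)(3×10⁸ m/s) / (614.1×10⁻⁹ m)
E = 2.0190 eV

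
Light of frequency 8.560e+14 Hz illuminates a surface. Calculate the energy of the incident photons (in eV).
3.5401 eV

Using E = hf:

E = hf = (6.626×10⁻³⁴ J·s)(8.560e+14 Hz)
E = 3.5401 eV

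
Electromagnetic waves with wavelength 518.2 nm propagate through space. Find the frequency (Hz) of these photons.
5.7853e+14 Hz

Using the wave equation: c = fλ

Solving for frequency:
f = c/λ = (3×10⁸ m/s) / (518.2×10⁻⁹ m)
f = 5.7853e+14 Hz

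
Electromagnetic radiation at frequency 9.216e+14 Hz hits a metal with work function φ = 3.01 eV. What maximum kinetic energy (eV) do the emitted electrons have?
0.8014 eV

Using Einstein's photoelectric equation: KE_max = hf - φ

First, calculate the photon energy:
E_photon = hf = (6.626×10⁻³⁴ J·s)(9.216e+14 Hz)
E_photon = 3.8114 eV

Then, the maximum kinetic energy:
KE_max = E_photon - φ = 3.8114 eV - 3.01 eV = 0.8014 eV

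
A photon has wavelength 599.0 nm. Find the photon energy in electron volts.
2.0699 eV

Using E = hf = hc/λ:

E = hc/λ = (6.626×10⁻³⁴ J·s)(3×10⁸ m/s) / (599.0×10⁻⁹ m)
E = 2.0699 eV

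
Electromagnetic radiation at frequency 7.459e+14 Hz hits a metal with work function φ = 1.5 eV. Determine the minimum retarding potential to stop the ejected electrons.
1.5848 V

The stopping potential V_s satisfies: eV_s = KE_max

First, find KE_max using Einstein's equation:
E_photon = hf = (6.626×10⁻³⁴ J·s)(7.459e+14 Hz) = 3.0848 eV
KE_max = E_photon - φ = 3.0848 - 1.5 = 1.5848 eV

Since eV_s = KE_max:
V_s = KE_max/e = 1.5848 V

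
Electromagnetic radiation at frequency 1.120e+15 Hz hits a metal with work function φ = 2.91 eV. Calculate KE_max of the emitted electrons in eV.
1.7219 eV

Using Einstein's photoelectric equation: KE_max = hf - φ

First, calculate the photon energy:
E_photon = hf = (6.626×10⁻³⁴ J·s)(1.120e+15 Hz)
E_photon = 4.6319 eV

Then, the maximum kinetic energy:
KE_max = E_photon - φ = 4.6319 eV - 2.91 eV = 1.7219 eV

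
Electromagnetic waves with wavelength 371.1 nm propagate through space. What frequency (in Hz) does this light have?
8.0785e+14 Hz

Using the wave equation: c = fλ

Solving for frequency:
f = c/λ = (3×10⁸ m/s) / (371.1×10⁻⁹ m)
f = 8.0785e+14 Hz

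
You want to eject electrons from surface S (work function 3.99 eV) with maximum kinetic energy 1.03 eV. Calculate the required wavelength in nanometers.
246.98 nm

From Einstein's equation: KE_max = hc/λ - φ

Rearranging for λ:
hc/λ = KE_max + φ
λ = hc/(KE_max + φ)

Required photon energy:
E_photon = KE_max + φ = 1.03 + 3.99 = 5.02 eV

Required wavelength:
λ = hc/E_photon = (6.626×10⁻³⁴)(3×10⁸) / (5.02 × 1.602×10⁻¹⁹)
λ = 246.98 nm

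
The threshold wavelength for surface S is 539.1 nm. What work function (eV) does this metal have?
2.30 eV

At the threshold wavelength, photon energy equals work function:
φ = hc/λ₀

Calculating:
φ = (6.626×10⁻³⁴ J·s)(3×10⁸ m/s) / (539.1×10⁻⁹ m)
φ = 2.30 eV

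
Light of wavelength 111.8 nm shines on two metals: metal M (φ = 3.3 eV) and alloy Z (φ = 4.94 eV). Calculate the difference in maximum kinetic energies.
1.6400 eV

Using KE_max = hc/λ - φ for each metal:

Photon energy: E = hc/λ = 11.0898 eV

For metal M (φ₁ = 3.3 eV):
KE₁ = E - φ₁ = 11.0898 - 3.3 = 7.7898 eV

For alloy Z (φ₂ = 4.94 eV):
KE₂ = E - φ₂ = 11.0898 - 4.94 = 6.1498 eV

Difference:
ΔKE = KE₁ - KE₂ = 7.7898 - 6.1498 = 1.6400 eV

Note: The difference equals the difference in work functions: 4.94 - 3.3 = 1.64 eV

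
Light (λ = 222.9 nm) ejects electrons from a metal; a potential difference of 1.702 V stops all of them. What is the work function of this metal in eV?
3.86 eV

The stopping potential gives the maximum kinetic energy: KE_max = eV_s = 1.702 eV

From Einstein's photoelectric equation: KE_max = hc/λ - φ
Rearranging: φ = hc/λ - KE_max

Calculate photon energy:
E_photon = hc/λ = (6.626×10⁻³⁴ J·s)(3×10⁸ m/s) / (222.9×10⁻⁹ m) = 5.5623 eV

Therefore:
φ = 5.5623 - 1.702 = 3.86 eV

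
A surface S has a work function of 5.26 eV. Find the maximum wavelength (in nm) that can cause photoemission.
235.71 nm

The threshold wavelength is when the photon energy equals the work function:
hc/λ₀ = φ

Solving for λ₀:
λ₀ = hc/φ = (6.626×10⁻³⁴ J·s)(3×10⁸ m/s) / (5.26 eV × 1.602×10⁻¹⁹ J/eV)
λ₀ = 235.71 nm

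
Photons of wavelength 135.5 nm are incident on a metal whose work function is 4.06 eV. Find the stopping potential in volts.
5.0901 V

The stopping potential V_s satisfies: eV_s = KE_max

First, find KE_max using Einstein's equation:
E_photon = hc/λ = 9.1501 eV
KE_max = E_photon - φ = 9.1501 - 4.06 = 5.0901 eV

Since eV_s = KE_max:
V_s = KE_max/e = 5.0901 V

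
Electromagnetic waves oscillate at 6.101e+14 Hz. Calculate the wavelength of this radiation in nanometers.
491.38 nm

Using the wave equation: c = fλ

Solving for wavelength:
λ = c/f = (3×10⁸ m/s) / (6.101e+14 Hz)
λ = 491.38 nm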